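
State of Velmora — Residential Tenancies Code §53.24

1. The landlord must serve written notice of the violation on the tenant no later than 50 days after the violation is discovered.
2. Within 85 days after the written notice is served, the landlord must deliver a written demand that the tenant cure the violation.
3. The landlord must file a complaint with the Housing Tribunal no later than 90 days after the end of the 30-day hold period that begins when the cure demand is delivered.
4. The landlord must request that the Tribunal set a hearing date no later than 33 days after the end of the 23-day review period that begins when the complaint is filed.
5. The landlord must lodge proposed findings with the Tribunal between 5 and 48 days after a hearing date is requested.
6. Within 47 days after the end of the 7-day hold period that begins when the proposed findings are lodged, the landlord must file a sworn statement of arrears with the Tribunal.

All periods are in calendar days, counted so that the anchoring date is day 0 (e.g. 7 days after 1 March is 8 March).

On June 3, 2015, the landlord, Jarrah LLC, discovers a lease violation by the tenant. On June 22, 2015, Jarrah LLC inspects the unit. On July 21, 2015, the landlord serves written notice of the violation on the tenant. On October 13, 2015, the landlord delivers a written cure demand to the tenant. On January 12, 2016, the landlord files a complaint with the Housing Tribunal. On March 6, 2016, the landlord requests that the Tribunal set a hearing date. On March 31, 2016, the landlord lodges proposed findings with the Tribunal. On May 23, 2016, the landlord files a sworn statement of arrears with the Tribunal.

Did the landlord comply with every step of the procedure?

Yes

Step 1: 50 days after June 3, 2015 (when the violation is discovered) is July 23, 2015; completed July 21, 2015, before the deadline.
Step 2: 85 days after July 21, 2015 (when the written notice is served) is October 14, 2015; completed October 13, 2015, before the deadline.
Step 3: 90 days after November 12, 2015 (end of the 30-day hold period, which began when the cure demand is delivered on October 13, 2015) is February 10, 2016; completed January 12, 2016, before the deadline.
Step 4: 33 days after February 4, 2016 (end of the 23-day review period, which began when the complaint is filed on January 12, 2016) is March 8, 2016; March 6, 2016 is within that limit.
Step 5: the window is 5–48 days after March 6, 2016 (when a hearing date is requested), so March 11, 2016 through April 23, 2016; March 31, 2016 falls inside that range.
Step 6: 47 days after April 7, 2016 (end of the 7-day hold period, which began when the proposed findings are lodged on March 31, 2016) is May 24, 2016; completed May 23, 2016, before the deadline.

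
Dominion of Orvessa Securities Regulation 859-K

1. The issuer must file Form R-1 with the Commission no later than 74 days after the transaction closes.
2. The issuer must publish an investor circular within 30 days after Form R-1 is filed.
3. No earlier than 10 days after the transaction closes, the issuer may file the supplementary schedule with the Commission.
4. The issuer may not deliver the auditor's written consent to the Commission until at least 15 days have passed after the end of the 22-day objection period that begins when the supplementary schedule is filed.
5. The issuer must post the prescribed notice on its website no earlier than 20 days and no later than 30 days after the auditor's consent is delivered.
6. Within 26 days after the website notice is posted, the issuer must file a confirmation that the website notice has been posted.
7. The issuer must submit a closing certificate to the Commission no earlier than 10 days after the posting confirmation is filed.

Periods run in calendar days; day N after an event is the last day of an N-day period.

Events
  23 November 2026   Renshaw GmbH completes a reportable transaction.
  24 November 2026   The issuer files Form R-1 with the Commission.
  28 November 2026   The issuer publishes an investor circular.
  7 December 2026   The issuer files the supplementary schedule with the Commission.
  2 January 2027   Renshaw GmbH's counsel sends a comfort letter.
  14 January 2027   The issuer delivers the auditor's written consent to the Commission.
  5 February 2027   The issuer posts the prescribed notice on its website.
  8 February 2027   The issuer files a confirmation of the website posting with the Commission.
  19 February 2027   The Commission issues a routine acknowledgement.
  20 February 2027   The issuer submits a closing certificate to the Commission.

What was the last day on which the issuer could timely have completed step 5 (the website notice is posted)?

Step 5 runs from 14 January 2027, when the auditor's consent is delivered. The window is 20–30 days after 14 January 2027; it closes on 13 February 2027.

13 February 2027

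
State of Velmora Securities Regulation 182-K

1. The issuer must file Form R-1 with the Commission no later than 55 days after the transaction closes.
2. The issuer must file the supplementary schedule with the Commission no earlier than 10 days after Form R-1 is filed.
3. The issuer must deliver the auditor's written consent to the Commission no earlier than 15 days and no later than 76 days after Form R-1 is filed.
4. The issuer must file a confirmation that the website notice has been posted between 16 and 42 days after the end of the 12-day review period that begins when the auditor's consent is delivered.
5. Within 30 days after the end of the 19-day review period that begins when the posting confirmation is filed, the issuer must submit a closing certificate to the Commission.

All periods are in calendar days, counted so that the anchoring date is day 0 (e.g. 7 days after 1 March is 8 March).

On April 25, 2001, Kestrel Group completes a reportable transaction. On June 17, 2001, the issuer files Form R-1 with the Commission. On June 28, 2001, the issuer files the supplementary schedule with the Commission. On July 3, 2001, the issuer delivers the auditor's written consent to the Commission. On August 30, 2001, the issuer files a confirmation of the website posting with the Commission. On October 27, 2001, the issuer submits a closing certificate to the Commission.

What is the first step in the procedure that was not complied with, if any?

Step 1 — counting 55 days from April 25, 2001 (when the transaction closes) gives a deadline of June 19, 2001; done June 17, 2001 — timely.
Step 2 — must wait 10 days from June 17, 2001 (when Form R-1 is filed), so not before June 27, 2001; June 28, 2001 is on or after that date.
Step 3 — 15 and 76 days from June 17, 2001 (when Form R-1 is filed) are July 2, 2001 and September 1, 2001 respectively; July 3, 2001 falls inside that range.
Step 4 — 16 and 42 days from July 15, 2001 (end of the 12-day review period, which began when the auditor's consent is delivered on July 3, 2001) are July 31, 2001 and August 26, 2001 respectively; August 30, 2001 is 4 days past the end of the window.
That is the first point of non-compliance.

Step 4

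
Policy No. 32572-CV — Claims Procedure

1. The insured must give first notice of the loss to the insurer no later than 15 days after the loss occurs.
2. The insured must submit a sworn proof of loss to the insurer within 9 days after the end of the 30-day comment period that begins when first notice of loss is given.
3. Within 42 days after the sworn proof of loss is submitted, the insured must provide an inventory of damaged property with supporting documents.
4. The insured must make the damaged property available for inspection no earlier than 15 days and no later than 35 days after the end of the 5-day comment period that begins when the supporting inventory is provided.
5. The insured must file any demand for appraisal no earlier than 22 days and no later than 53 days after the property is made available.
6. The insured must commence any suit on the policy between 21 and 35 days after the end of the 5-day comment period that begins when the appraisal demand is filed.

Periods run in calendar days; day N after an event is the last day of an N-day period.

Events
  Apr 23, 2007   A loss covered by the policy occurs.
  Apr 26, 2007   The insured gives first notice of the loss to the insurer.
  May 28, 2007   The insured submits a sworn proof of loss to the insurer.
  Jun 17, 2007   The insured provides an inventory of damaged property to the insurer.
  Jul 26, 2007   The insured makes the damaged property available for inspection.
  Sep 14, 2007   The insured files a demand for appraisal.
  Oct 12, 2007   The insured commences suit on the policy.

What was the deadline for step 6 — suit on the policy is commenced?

Oct 24, 2007

The appraisal demand is filed on Sep 14, 2007; the 5-day comment period therefore ends Sep 19, 2007, and step 6 runs from that date. The window is 21–35 days after Sep 19, 2007; it closes on Oct 24, 2007.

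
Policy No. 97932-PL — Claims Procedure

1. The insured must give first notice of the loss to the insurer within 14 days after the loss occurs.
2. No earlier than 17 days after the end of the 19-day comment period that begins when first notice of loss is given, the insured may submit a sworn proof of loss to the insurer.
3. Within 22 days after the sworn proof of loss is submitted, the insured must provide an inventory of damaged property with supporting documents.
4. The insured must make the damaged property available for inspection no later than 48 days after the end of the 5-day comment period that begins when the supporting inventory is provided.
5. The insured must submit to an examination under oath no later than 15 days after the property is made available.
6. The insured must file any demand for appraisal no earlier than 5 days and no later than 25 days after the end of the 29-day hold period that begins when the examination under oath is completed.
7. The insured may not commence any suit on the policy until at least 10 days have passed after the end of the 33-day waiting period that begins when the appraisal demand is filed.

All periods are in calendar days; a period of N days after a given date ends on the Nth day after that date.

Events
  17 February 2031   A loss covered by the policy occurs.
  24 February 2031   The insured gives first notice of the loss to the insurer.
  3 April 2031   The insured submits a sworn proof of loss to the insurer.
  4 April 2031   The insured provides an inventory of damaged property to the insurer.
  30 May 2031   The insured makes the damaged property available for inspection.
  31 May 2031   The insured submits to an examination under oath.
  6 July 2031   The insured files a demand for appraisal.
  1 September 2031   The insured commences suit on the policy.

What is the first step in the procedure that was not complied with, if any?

Step 4

Step 1 — counting 14 days from 17 February 2031 (when the loss occurs) gives a deadline of 3 March 2031; done 24 February 2031 — timely.
Step 2 — must wait 17 days from 15 March 2031 (end of the 19-day comment period, which began when first notice of loss is given on 24 February 2031), so not before 1 April 2031; 3 April 2031 is on or after that date.
Step 3 — counting 22 days from 3 April 2031 (when the sworn proof of loss is submitted) gives a deadline of 25 April 2031; done 4 April 2031 — timely.
Step 4 — counting 48 days from 9 April 2031 (end of the 5-day comment period, which began when the supporting inventory is provided on 4 April 2031) gives a deadline of 27 May 2031; 30 May 2031 misses that deadline by 3 days.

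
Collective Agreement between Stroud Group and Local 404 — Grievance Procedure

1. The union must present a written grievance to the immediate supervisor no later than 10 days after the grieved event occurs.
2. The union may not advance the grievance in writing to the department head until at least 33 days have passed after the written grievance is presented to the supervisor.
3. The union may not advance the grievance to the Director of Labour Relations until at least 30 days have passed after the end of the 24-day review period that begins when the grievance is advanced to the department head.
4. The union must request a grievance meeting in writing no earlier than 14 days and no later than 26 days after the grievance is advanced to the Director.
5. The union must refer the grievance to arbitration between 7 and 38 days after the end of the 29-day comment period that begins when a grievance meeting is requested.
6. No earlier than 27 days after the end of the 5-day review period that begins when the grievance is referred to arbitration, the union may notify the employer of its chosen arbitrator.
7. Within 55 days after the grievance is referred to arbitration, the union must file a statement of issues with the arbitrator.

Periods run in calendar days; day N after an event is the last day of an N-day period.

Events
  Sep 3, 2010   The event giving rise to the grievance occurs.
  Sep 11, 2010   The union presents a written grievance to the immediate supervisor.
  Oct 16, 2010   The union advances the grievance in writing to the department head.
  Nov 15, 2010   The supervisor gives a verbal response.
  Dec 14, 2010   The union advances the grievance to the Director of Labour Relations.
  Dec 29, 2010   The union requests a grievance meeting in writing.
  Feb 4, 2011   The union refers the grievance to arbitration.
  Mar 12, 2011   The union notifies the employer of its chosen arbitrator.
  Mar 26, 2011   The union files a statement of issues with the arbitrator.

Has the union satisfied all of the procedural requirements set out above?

Step 1 — counting 10 days from Sep 3, 2010 (when the grieved event occurs) gives a deadline of Sep 13, 2010; done Sep 11, 2010 — timely.
Step 2 — must wait 33 days from Sep 11, 2010 (when the written grievance is presented to the supervisor), so not before Oct 14, 2010; done Oct 16, 2010 — permitted.
Step 3 — must wait 30 days from Nov 9, 2010 (end of the 24-day review period, which began when the grievance is advanced to the department head on Oct 16, 2010), so not before Dec 9, 2010; done Dec 14, 2010 — permitted.
Step 4 — 14 and 26 days from Dec 14, 2010 (when the grievance is advanced to the Director) are Dec 28, 2010 and Jan 9, 2011 respectively; Dec 29, 2010 falls inside that range.
Step 5 — 7 and 38 days from Jan 27, 2011 (end of the 29-day comment period, which began when a grievance meeting is requested on Dec 29, 2010) are Feb 3, 2011 and Mar 6, 2011 respectively; done Feb 4, 2011 — within the window.
Step 6 — must wait 27 days from Feb 9, 2011 (end of the 5-day review period, which began when the grievance is referred to arbitration on Feb 4, 2011), so not before Mar 8, 2011; Mar 12, 2011 is on or after that date.
Step 7 — counting 55 days from Feb 4, 2011 (when the grievance is referred to arbitration) gives a deadline of Mar 31, 2011; done Mar 26, 2011 — timely.

Yes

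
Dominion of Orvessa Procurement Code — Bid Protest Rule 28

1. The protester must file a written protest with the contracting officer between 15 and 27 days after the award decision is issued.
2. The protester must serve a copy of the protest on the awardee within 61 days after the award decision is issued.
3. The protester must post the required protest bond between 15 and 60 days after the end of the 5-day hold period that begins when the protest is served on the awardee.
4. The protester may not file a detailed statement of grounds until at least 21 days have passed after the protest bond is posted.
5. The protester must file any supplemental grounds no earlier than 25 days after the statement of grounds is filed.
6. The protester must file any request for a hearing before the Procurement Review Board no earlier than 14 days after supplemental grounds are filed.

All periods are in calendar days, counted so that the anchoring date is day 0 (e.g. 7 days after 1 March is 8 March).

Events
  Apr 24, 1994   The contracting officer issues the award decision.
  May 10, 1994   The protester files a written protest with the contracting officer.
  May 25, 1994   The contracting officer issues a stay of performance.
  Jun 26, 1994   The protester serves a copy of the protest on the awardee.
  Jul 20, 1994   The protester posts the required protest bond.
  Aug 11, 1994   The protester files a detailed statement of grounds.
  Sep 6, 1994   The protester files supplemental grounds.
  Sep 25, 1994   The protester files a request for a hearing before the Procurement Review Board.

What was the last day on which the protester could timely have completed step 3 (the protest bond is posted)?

Aug 30, 1994

The protest is served on the awardee on Jun 26, 1994; the 5-day hold period therefore ends Jul 1, 1994, and step 3 runs from that date. The window is 15–60 days after Jul 1, 1994; it closes on Aug 30, 1994.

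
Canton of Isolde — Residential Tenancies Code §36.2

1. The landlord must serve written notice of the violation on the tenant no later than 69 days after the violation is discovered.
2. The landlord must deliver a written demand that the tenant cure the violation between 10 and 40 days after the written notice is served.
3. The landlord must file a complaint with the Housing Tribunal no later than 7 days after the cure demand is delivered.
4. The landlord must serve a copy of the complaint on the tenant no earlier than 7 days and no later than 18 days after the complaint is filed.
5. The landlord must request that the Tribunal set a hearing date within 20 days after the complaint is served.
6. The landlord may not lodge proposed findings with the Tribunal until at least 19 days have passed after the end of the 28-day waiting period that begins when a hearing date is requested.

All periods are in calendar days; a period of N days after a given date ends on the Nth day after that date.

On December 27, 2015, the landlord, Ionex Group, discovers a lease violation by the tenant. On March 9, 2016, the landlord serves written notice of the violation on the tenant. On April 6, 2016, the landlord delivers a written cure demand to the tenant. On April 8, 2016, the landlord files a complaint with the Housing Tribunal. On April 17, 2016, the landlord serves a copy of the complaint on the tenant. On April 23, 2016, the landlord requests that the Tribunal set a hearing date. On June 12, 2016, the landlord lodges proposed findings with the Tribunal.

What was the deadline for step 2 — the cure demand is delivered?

April 18, 2016

Step 2 runs from March 9, 2016, when the written notice is served. The window is 10–40 days after March 9, 2016; it closes on April 18, 2016.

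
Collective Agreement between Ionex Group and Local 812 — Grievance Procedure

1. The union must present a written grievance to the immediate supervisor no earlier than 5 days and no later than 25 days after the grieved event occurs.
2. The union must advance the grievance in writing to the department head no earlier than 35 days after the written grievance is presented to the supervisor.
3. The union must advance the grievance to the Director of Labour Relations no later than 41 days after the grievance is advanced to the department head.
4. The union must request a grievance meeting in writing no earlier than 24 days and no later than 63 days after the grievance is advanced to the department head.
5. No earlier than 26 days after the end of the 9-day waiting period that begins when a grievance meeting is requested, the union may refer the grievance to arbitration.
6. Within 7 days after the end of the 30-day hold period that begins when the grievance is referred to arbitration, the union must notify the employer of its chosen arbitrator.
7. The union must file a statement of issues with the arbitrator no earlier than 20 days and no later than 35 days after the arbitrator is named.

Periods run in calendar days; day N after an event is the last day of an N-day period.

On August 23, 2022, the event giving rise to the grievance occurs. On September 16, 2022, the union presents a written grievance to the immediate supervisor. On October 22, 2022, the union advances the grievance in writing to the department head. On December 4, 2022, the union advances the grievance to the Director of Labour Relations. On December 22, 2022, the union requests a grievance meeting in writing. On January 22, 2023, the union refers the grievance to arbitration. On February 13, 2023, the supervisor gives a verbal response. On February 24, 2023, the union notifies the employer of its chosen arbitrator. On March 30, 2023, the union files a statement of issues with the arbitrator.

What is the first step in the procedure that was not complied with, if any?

Step 3

Step 1: the window is 5–25 days after August 23, 2022 (when the grieved event occurs), so August 28, 2022 through September 17, 2022; done September 16, 2022, which is between those dates.
Step 2: the earliest permitted date is 35 days after September 16, 2022 (when the written grievance is presented to the supervisor), i.e. October 21, 2022; done October 22, 2022 — permitted.
Step 3: 41 days after October 22, 2022 (when the grievance is advanced to the department head) is December 2, 2022; done December 4, 2022 — 2 days late.
No need to go further; step 3 was not satisfied.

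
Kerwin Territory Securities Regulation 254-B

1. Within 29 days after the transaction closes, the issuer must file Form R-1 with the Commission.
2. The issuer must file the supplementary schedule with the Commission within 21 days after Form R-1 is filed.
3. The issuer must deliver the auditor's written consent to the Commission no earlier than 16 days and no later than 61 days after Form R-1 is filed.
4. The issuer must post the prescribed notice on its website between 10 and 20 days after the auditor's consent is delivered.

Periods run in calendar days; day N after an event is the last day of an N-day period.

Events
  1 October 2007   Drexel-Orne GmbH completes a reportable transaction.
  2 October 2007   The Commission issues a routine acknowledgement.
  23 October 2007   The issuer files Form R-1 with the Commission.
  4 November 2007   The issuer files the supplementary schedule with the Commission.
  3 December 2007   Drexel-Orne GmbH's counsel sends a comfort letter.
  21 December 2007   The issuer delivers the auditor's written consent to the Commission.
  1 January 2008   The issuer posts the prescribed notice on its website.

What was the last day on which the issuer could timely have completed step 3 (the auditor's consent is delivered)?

23 December 2007

Step 3 runs from 23 October 2007, when Form R-1 is filed. The window is 16–61 days after 23 October 2007; it closes on 23 December 2007.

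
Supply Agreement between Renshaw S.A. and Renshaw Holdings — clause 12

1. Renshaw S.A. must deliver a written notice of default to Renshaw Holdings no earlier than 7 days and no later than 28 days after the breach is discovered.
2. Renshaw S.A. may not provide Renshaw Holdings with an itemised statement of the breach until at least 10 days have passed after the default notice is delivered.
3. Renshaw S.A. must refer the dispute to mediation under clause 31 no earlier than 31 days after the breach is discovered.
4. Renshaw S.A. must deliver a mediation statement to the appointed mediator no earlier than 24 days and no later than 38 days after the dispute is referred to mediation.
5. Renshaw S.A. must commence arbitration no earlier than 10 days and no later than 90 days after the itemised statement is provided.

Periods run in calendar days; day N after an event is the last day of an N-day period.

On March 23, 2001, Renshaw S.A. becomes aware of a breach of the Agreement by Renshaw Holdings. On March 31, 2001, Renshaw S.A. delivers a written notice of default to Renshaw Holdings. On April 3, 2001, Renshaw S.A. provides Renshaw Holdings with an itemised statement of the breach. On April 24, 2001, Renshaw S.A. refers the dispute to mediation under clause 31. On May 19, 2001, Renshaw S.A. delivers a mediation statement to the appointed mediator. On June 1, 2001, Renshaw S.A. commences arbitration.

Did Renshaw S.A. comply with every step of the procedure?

Step 1: the window is 7–28 days after March 23, 2001 (when the breach is discovered), so March 30, 2001 through April 20, 2001; done March 31, 2001, which is between those dates.
Step 2: the earliest permitted date is 10 days after March 31, 2001 (when the default notice is delivered), i.e. April 10, 2001; acted on April 3, 2001, 7 days prematurely.

No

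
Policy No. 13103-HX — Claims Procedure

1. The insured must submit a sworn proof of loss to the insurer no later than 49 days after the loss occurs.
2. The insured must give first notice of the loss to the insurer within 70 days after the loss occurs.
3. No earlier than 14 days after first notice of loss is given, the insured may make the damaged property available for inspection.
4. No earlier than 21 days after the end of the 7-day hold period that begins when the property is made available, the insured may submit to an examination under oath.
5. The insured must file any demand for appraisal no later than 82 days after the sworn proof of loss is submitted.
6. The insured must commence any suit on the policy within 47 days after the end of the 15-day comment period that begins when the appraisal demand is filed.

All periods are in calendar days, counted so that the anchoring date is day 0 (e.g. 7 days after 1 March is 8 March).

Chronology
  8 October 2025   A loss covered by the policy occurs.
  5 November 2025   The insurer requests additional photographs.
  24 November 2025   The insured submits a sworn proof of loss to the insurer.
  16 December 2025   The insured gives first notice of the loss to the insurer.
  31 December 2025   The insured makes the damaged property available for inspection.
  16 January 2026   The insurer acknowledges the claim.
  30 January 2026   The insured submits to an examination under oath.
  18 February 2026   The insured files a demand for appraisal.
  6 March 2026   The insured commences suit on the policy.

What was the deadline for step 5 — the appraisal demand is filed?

14 February 2026

Step 5 runs from 24 November 2025, when the sworn proof of loss is submitted. 82 days after 24 November 2025 is 14 February 2026.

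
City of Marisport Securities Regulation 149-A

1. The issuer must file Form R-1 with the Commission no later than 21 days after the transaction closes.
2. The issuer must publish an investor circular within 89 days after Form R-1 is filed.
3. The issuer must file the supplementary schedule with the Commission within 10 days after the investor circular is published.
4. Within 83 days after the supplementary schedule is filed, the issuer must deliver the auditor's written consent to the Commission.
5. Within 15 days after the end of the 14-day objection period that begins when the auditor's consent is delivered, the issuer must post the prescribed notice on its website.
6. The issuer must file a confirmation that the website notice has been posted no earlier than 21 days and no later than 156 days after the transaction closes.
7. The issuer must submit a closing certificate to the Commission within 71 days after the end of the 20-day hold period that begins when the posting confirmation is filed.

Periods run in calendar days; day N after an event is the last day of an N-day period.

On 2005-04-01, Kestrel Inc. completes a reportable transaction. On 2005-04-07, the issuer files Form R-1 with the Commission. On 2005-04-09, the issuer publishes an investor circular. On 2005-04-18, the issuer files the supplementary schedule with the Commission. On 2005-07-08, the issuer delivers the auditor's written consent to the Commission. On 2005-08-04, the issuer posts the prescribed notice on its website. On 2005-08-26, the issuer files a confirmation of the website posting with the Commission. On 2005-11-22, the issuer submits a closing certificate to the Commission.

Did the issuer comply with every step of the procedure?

Yes

Step 1: 21 days after 2005-04-01 (when the transaction closes) is 2005-04-22; done 2005-04-07 — timely.
Step 2: 89 days after 2005-04-07 (when Form R-1 is filed) is 2005-07-05; done 2005-04-09 — timely.
Step 3: 10 days after 2005-04-09 (when the investor circular is published) is 2005-04-19; 2005-04-18 is within that limit.
Step 4: 83 days after 2005-04-18 (when the supplementary schedule is filed) is 2005-07-10; 2005-07-08 is within that limit.
Step 5: 15 days after 2005-07-22 (end of the 14-day objection period, which began when the auditor's consent is delivered on 2005-07-08) is 2005-08-06; done 2005-08-04 — timely.
Step 6: the window is 21–156 days after 2005-04-01 (when the transaction closes), so 2005-04-22 through 2005-09-04; done 2005-08-26 — within the window.
Step 7: 71 days after 2005-09-15 (end of the 20-day hold period, which began when the posting confirmation is filed on 2005-08-26) is 2005-11-25; completed 2005-11-22, before the deadline.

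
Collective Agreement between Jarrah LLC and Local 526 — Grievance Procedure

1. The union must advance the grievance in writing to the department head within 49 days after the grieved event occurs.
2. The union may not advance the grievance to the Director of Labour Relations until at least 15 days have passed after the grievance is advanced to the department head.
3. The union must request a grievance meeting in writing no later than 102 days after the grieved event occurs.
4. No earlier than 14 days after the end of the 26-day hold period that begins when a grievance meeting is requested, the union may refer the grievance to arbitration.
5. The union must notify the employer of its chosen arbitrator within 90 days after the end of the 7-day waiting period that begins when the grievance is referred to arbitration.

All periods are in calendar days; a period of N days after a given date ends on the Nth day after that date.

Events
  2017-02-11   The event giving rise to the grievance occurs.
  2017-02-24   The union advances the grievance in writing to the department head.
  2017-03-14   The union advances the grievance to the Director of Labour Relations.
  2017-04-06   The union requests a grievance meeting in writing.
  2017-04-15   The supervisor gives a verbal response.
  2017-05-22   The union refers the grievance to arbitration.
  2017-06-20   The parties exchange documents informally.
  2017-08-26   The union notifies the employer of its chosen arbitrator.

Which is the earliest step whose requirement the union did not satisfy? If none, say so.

Step 1: 49 days after 2017-02-11 (when the grieved event occurs) is 2017-04-01; 2017-02-24 is within that limit.
Step 2: the earliest permitted date is 15 days after 2017-02-24 (when the grievance is advanced to the department head), i.e. 2017-03-11; 2017-03-14 is on or after that date.
Step 3: 102 days after 2017-02-11 (when the grieved event occurs) is 2017-05-24; done 2017-04-06 — timely.
Step 4: the earliest permitted date is 14 days after 2017-05-02 (end of the 26-day hold period, which began when a grievance meeting is requested on 2017-04-06), i.e. 2017-05-16; done 2017-05-22, after the minimum wait.
Step 5: 90 days after 2017-05-29 (end of the 7-day waiting period, which began when the grievance is referred to arbitration on 2017-05-22) is 2017-08-27; done 2017-08-26 — timely.

None — every step was satisfied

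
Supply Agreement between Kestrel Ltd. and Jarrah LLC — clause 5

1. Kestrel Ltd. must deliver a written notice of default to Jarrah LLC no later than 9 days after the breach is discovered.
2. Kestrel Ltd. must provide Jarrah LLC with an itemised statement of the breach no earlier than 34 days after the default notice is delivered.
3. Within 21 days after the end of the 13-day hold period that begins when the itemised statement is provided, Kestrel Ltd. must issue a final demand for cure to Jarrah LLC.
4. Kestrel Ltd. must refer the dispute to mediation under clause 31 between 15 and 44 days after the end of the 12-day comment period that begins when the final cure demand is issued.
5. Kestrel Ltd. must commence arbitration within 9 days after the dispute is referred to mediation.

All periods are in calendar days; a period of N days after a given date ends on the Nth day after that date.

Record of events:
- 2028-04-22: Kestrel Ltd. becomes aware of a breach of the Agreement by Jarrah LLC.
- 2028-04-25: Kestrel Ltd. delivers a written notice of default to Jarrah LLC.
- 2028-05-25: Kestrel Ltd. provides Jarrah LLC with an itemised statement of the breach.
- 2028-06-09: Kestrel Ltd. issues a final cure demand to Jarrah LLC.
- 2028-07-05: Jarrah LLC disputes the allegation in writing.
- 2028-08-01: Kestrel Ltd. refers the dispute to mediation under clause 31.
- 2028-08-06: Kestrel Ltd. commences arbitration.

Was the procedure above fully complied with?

No

Step 1: 9 days after 2028-04-22 (when the breach is discovered) is 2028-05-01; done 2028-04-25 — timely.
Step 2: the earliest permitted date is 34 days after 2028-04-25 (when the default notice is delivered), i.e. 2028-05-29; 2028-05-25 is 4 days before the earliest permitted date.
That is the first point of non-compliance.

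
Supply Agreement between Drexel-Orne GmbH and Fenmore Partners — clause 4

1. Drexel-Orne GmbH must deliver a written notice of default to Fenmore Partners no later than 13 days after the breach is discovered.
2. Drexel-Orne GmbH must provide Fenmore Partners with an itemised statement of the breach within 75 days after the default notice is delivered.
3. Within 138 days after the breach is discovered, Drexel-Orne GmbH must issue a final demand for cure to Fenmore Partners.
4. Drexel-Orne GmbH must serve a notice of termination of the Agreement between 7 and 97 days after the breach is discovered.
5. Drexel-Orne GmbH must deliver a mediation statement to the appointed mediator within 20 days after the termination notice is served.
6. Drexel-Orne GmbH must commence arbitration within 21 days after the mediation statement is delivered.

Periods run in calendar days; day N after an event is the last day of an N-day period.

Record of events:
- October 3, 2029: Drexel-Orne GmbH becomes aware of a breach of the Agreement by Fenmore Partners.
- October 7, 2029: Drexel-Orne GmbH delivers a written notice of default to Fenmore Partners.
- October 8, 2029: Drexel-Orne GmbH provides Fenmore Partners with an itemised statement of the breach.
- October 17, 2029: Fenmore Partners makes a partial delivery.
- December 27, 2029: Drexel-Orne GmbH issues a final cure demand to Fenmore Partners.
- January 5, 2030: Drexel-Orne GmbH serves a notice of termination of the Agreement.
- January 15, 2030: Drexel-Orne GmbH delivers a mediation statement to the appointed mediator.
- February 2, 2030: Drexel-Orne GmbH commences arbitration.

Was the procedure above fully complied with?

Yes

Step 1 — counting 13 days from October 3, 2029 (when the breach is discovered) gives a deadline of October 16, 2029; October 7, 2029 is within that limit.
Step 2 — counting 75 days from October 7, 2029 (when the default notice is delivered) gives a deadline of December 21, 2029; completed October 8, 2029, before the deadline.
Step 3 — counting 138 days from October 3, 2029 (when the breach is discovered) gives a deadline of February 18, 2030; done December 27, 2029 — timely.
Step 4 — 7 and 97 days from October 3, 2029 (when the breach is discovered) are October 10, 2029 and January 8, 2030 respectively; January 5, 2030 falls inside that range.
Step 5 — counting 20 days from January 5, 2030 (when the termination notice is served) gives a deadline of January 25, 2030; completed January 15, 2030, before the deadline.
Step 6 — counting 21 days from January 15, 2030 (when the mediation statement is delivered) gives a deadline of February 5, 2030; done February 2, 2030 — timely.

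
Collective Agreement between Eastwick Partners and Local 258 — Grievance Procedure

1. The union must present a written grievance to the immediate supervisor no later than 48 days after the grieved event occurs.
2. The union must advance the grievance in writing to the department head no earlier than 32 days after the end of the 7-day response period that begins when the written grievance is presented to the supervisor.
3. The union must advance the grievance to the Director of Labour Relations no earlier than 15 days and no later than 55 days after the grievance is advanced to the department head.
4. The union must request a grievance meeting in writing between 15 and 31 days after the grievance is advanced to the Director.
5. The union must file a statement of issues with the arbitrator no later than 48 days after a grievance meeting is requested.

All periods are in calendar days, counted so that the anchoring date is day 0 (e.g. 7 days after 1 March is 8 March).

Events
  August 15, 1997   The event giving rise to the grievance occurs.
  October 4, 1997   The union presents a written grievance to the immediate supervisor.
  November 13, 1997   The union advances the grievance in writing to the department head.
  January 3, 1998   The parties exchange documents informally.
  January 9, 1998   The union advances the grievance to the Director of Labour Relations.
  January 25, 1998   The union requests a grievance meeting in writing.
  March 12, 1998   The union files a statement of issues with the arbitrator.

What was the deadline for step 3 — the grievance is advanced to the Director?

Step 3 runs from November 13, 1997, when the grievance is advanced to the department head. The window is 15–55 days after November 13, 1997; it closes on January 7, 1998.

January 7, 1998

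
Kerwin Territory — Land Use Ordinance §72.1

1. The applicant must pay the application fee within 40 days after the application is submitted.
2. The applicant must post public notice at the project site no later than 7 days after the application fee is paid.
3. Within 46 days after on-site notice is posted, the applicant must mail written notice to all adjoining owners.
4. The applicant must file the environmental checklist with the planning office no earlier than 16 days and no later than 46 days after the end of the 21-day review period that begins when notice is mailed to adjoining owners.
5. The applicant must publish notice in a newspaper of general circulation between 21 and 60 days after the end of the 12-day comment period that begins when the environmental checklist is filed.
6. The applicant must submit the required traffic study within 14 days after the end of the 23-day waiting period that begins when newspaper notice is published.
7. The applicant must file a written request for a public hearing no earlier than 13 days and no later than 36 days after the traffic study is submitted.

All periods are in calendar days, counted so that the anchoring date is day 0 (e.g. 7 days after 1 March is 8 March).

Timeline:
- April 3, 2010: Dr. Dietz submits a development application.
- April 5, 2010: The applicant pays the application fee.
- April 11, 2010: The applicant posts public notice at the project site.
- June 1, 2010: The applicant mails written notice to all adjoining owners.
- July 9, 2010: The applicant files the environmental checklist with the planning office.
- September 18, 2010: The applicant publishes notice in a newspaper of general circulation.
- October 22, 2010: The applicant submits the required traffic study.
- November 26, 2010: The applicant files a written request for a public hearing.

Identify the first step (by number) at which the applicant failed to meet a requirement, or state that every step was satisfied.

Step 3

(1) due by April 3, 2010 + 40 days = May 13, 2010; April 5, 2010 is within that limit.
(2) due by April 5, 2010 + 7 days = April 12, 2010; completed April 11, 2010, before the deadline.
(3) due by April 11, 2010 + 46 days = May 27, 2010; June 1, 2010 misses that deadline by 5 days.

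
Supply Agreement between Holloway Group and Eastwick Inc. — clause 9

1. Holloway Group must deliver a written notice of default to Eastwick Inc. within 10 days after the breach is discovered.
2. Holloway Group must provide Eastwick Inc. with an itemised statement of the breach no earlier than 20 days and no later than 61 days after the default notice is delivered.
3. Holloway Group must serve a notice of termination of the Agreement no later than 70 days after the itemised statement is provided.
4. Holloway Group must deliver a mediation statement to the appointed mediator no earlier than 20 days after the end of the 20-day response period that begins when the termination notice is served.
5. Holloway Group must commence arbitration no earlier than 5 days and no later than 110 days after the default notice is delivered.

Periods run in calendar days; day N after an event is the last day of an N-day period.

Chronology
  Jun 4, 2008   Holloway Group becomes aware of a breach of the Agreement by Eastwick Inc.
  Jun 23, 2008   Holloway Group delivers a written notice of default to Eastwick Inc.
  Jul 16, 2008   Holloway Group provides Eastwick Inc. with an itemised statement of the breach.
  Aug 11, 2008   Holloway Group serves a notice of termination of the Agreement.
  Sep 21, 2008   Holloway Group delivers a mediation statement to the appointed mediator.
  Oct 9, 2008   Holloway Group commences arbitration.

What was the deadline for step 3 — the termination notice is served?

Step 3 runs from Jul 16, 2008, when the itemised statement is provided. 70 days after Jul 16, 2008 is Sep 24, 2008.

Sep 24, 2008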